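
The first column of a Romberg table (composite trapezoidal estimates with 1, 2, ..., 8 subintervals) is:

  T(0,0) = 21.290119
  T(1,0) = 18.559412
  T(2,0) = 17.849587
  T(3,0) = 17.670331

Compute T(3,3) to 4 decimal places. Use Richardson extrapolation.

Richardson extrapolation on the trapezoidal column (denominator 4−1=3):
T(1,1) = 18.559412 + (18.559412 − 21.290119)/3 = 17.649176
T(2,1) = 17.849587 + (17.849587 − 18.559412)/3 = 17.612979
T(3,1) = (4·17.670331 − 17.849587) / 3 = 17.610579
T(2,2) = 17.612979 + (17.612979 − 17.649176)/15 = 17.610566
T(3,2) = 17.610579 + (17.610579 − 17.612979)/15 = 17.610419
T(3,3) = (64·17.610419 − 17.610566) / 63 = 17.610417

17.6104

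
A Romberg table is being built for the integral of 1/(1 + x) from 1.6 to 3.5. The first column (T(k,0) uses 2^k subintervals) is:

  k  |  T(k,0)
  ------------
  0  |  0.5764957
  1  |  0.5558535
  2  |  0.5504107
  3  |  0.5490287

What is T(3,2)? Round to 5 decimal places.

0.54857

T(2,1) = (4·0.5504107 − 0.5558535) / 3 = 0.5485964
T(3,1) = (4·0.5490287 − 0.5504107) / 3 = 0.5485680
T(3,2) = 0.5485680 + (0.5485680 − 0.5485964)/15 = 0.5485661
(Column j=1 coincides with Simpson's rule on the same nodes.)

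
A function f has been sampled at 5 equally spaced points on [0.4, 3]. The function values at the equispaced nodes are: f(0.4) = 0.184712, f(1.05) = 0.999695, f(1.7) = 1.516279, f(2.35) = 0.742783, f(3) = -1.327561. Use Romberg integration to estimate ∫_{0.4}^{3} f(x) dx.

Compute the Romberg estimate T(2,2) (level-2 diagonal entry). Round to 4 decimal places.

T(0,0) (trapezoid, 1 panel, h=2.6000): -1.485704
T(1,0) (trapezoid, 2 panels, h=1.3000): 1.228311
T(2,0) (trapezoid, 4 panels, h=0.6500): 1.746766
T(1,1) = 1.228311 + (1.228311 − (-1.485704))/3 = 2.132983
T(2,1) = 1.746766 + (1.746766 − 1.228311)/3 = 1.919584
T(2,2) = 1.919584 + (1.919584 − 2.132983)/15 = 1.905357

1.9054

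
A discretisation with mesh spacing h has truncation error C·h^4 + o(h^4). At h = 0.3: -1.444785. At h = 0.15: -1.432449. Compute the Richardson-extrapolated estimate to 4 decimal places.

-1.4316

Extrapolated value = (16·A(h/2) − A(h)) / (16 − 1)
= (16·(-1.432449) − (-1.444785)) / 15
= -21.474399 / 15 = -1.431627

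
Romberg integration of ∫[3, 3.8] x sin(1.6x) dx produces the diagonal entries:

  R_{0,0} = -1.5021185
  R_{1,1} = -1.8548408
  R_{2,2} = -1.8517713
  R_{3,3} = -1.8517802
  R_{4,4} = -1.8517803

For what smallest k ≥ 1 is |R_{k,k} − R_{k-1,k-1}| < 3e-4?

|R_{1,1} − R_{0,0}| = 0.3527223 ≥ 3e-4
|R_{2,2} − R_{1,1}| = 0.0030695 ≥ 3e-4
|R_{3,3} − R_{2,2}| = 0.0000089 < 3e-4

k = 3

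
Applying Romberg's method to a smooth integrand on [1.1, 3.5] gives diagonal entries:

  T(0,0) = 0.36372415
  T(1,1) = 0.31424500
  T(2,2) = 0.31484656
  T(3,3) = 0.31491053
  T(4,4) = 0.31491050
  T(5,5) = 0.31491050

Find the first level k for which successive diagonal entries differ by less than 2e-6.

k = 4

|T(1,1) − T(0,0)| = 0.04947915 ≥ 2e-6
|T(2,2) − T(1,1)| = 0.00060156 ≥ 2e-6
|T(3,3) − T(2,2)| = 0.00006397 ≥ 2e-6
|T(4,4) − T(3,3)| = 0.00000003 < 2e-6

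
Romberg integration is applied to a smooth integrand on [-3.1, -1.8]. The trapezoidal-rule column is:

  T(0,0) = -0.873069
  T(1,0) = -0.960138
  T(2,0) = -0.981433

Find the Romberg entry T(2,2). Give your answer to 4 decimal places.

-0.9885

T(1,1) = -0.960138 + (-0.960138 − (-0.873069))/3 = -0.989161
T(2,1) = (4·(-0.981433) − (-0.960138)) / 3 = -0.988531
T(2,2) = (16·(-0.988531) − (-0.989161)) / 15 = -0.988489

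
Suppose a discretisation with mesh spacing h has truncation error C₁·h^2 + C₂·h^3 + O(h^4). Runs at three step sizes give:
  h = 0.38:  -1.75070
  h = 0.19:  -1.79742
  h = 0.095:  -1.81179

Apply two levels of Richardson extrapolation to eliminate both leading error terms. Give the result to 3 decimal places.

-1.817

First eliminate the h^2 term (factor 2^2 = 4):
  B₁ = (4·(-1.79742) − (-1.75070))/3 = -1.81299
  B₂ = (4·(-1.81179) − (-1.79742))/3 = -1.81658
Then eliminate the h^3 term (factor 2^3 = 8):
  (8·(-1.81658) − (-1.81299))/7 = -1.81709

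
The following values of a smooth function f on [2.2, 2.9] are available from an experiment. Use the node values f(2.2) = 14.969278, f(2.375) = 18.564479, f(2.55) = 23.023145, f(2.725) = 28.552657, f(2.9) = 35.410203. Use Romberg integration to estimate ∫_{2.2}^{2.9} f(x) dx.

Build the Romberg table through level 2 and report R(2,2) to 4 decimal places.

16.6186

R(0,0) (trapezoid, 1 panel, h=0.7000): 17.632818
R(1,0) (trapezoid, 2 panels, h=0.3500): 16.874510
R(2,0) (trapezoid, 4 panels, h=0.1750): 16.682754
R(1,1) = 16.874510 + (16.874510 − 17.632818)/3 = 16.621741
R(2,1) = 16.682754 + (16.682754 − 16.874510)/3 = 16.618835
R(2,2) = 16.618835 + (16.618835 − 16.621741)/15 = 16.618641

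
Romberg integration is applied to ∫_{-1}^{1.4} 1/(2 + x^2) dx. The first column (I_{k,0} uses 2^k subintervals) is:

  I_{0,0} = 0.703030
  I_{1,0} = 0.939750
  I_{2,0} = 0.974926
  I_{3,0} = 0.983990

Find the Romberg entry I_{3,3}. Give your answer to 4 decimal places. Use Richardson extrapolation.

0.9871

Richardson extrapolation on the trapezoidal column (denominator 4−1=3):
I_{1,1} = (4·0.939750 − 0.703030) / 3 = 1.018657
I_{2,1} = (4·0.974926 − 0.939750) / 3 = 0.986651
I_{3,1} = (4·0.983990 − 0.974926) / 3 = 0.987011
I_{2,2} = 0.986651 + (0.986651 − 1.018657)/15 = 0.984517
I_{3,2} = (16·0.987011 − 0.986651) / 15 = 0.987035
I_{3,3} = 0.987035 + (0.987035 − 0.984517)/63 = 0.987075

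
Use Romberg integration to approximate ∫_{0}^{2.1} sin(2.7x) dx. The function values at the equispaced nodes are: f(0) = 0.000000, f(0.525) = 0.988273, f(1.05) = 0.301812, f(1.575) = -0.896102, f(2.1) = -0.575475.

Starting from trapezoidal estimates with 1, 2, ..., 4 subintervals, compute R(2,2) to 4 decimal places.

0.0593

R(0,0) (trapezoid, 1 panel, h=2.1000): -0.604249
R(1,0) (trapezoid, 2 panels, h=1.0500): 0.014778
R(2,0) (trapezoid, 4 panels, h=0.5250): 0.055779
R(1,1) = 0.014778 + (0.014778 − (-0.604249))/3 = 0.221120
R(2,1) = 0.055779 + (0.055779 − 0.014778)/3 = 0.069446
R(2,2) = 0.069446 + (0.069446 − 0.221120)/15 = 0.059334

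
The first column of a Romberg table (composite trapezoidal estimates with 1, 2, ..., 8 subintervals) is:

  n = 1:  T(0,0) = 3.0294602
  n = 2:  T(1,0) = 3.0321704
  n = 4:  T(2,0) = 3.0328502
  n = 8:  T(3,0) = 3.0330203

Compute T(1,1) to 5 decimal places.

3.03307

Richardson extrapolation on the trapezoidal column (denominator 4−1=3):
T(1,1) = (4·3.0321704 − 3.0294602) / 3 = 3.0330738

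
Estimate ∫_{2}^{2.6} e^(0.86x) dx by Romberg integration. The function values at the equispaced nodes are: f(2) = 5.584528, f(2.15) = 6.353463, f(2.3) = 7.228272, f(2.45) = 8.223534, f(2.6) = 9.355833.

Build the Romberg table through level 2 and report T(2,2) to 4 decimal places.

4.3852

T(0,0) (trapezoid, 1 panel, h=0.6000): 4.482108
T(1,0) (trapezoid, 2 panels, h=0.3000): 4.409536
T(2,0) (trapezoid, 4 panels, h=0.1500): 4.391317
T(1,1) = 4.409536 + (4.409536 − 4.482108)/3 = 4.385345
T(2,1) = 4.391317 + (4.391317 − 4.409536)/3 = 4.385244
T(2,2) = 4.385244 + (4.385244 − 4.385345)/15 = 4.385237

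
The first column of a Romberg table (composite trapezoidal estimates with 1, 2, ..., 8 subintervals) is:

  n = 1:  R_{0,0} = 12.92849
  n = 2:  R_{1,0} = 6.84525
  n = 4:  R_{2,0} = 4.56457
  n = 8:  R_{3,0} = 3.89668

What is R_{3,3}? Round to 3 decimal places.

3.664

Richardson extrapolation on the trapezoidal column (denominator 4−1=3):
R_{1,1} = (4·6.84525 − 12.92849) / 3 = 4.81750
R_{2,1} = 4.56457 + (4.56457 − 6.84525)/3 = 3.80434
R_{3,1} = (4·3.89668 − 4.56457) / 3 = 3.67405
R_{2,2} = 3.80434 + (3.80434 − 4.81750)/15 = 3.73680
R_{3,2} = (16·3.67405 − 3.80434) / 15 = 3.66536
R_{3,3} = 3.66536 + (3.66536 − 3.73680)/63 = 3.66423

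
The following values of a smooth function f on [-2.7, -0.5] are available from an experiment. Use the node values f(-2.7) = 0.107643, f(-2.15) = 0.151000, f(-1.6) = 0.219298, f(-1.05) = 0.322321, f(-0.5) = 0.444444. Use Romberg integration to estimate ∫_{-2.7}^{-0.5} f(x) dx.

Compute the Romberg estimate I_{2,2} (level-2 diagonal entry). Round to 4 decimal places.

I_{0,0} (trapezoid, 1 panel, h=2.2000): 0.607296
I_{1,0} (trapezoid, 2 panels, h=1.1000): 0.544876
I_{2,0} (trapezoid, 4 panels, h=0.5500): 0.532764
I_{1,1} = 0.544876 + (0.544876 − 0.607296)/3 = 0.524069
I_{2,1} = 0.532764 + (0.532764 − 0.544876)/3 = 0.528727
I_{2,2} = 0.528727 + (0.528727 − 0.524069)/15 = 0.529038

0.5290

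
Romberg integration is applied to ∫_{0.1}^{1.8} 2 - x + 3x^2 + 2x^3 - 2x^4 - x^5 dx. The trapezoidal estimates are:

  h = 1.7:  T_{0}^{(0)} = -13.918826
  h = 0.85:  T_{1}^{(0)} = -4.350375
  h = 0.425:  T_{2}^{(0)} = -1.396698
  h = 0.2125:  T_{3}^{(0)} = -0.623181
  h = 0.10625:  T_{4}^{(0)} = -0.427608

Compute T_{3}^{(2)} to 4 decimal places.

T_{2}^{(1)} = (4·(-1.396698) − (-4.350375)) / 3 = -0.412139
T_{3}^{(1)} = (4·(-0.623181) − (-1.396698)) / 3 = -0.365342
T_{3}^{(2)} = -0.365342 + (-0.365342 − (-0.412139))/15 = -0.362222

-0.3622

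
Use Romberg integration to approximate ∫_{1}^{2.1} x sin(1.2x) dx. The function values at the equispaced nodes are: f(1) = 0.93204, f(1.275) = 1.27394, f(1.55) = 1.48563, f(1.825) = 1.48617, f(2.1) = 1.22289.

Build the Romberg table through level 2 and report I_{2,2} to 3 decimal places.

I_{0,0} (trapezoid, 1 panel, h=1.1000): 1.18521
I_{1,0} (trapezoid, 2 panels, h=0.5500): 1.40970
I_{2,0} (trapezoid, 4 panels, h=0.2750): 1.46388
I_{1,1} = 1.40970 + (1.40970 − 1.18521)/3 = 1.48453
I_{2,1} = 1.46388 + (1.46388 − 1.40970)/3 = 1.48194
I_{2,2} = 1.48194 + (1.48194 − 1.48453)/15 = 1.48177

1.482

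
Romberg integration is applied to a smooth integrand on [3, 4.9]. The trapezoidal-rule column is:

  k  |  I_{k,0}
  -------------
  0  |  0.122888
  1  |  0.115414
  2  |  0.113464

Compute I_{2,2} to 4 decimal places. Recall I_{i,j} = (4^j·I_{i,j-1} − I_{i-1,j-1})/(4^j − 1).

Richardson extrapolation on the trapezoidal column (denominator 4−1=3):
I_{1,1} = 0.115414 + (0.115414 − 0.122888)/3 = 0.112923
I_{2,1} = 0.113464 + (0.113464 − 0.115414)/3 = 0.112814
I_{2,2} = (16·0.112814 − 0.112923) / 15 = 0.112807
(Column j=1 coincides with Simpson's rule on the same nodes.)

0.1128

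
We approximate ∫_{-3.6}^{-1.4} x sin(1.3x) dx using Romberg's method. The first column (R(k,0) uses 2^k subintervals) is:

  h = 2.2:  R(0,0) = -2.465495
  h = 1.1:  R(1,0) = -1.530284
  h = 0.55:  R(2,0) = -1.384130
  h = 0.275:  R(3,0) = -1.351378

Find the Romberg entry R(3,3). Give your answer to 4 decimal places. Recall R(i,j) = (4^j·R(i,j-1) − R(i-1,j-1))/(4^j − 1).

R(1,1) = (4·(-1.530284) − (-2.465495)) / 3 = -1.218547
R(2,1) = (4·(-1.384130) − (-1.530284)) / 3 = -1.335412
R(3,1) = -1.351378 + (-1.351378 − (-1.384130))/3 = -1.340461
R(2,2) = -1.335412 + (-1.335412 − (-1.218547))/15 = -1.343203
R(3,2) = (16·(-1.340461) − (-1.335412)) / 15 = -1.340798
R(3,3) = (64·(-1.340798) − (-1.343203)) / 63 = -1.340760

-1.3408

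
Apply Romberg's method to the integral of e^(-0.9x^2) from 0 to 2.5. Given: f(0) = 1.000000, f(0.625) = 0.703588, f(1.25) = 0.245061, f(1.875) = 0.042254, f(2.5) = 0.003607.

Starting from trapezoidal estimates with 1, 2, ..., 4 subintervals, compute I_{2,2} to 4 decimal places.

0.9398

I_{0,0} (trapezoid, 1 panel, h=2.5000): 1.254509
I_{1,0} (trapezoid, 2 panels, h=1.2500): 0.933581
I_{2,0} (trapezoid, 4 panels, h=0.6250): 0.932942
I_{1,1} = 0.933581 + (0.933581 − 1.254509)/3 = 0.826605
I_{2,1} = 0.932942 + (0.932942 − 0.933581)/3 = 0.932729
I_{2,2} = 0.932729 + (0.932729 − 0.826605)/15 = 0.939804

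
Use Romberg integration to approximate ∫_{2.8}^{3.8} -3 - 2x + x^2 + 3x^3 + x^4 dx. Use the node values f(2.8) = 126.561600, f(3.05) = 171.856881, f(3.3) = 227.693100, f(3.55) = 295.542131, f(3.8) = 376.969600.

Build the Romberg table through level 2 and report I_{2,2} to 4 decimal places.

235.7089

I_{0,0} (trapezoid, 1 panel, h=1.0000): 251.765600
I_{1,0} (trapezoid, 2 panels, h=0.5000): 239.729350
I_{2,0} (trapezoid, 4 panels, h=0.2500): 236.714428
I_{1,1} = 239.729350 + (239.729350 − 251.765600)/3 = 235.717267
I_{2,1} = 236.714428 + (236.714428 − 239.729350)/3 = 235.709454
I_{2,2} = 235.709454 + (235.709454 − 235.717267)/15 = 235.708933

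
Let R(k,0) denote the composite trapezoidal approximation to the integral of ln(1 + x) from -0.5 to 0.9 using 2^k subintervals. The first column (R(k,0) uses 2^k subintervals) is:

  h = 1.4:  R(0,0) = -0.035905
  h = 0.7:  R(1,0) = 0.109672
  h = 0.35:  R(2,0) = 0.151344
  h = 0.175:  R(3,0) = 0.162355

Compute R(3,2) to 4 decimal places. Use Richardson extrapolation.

0.1661

Richardson extrapolation on the trapezoidal column (denominator 4−1=3):
R(2,1) = (4·0.151344 − 0.109672) / 3 = 0.165235
R(3,1) = (4·0.162355 − 0.151344) / 3 = 0.166025
R(3,2) = 0.166025 + (0.166025 − 0.165235)/15 = 0.166078
(Column j=1 coincides with Simpson's rule on the same nodes.)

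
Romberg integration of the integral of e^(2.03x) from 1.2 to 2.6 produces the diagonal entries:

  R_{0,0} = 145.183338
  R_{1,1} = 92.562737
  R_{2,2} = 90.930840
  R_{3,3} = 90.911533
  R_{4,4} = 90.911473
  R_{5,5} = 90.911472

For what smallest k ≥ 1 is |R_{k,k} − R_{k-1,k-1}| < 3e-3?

|R_{1,1} − R_{0,0}| = 52.620601 ≥ 3e-3
|R_{2,2} − R_{1,1}| = 1.631897 ≥ 3e-3
|R_{3,3} − R_{2,2}| = 0.019307 ≥ 3e-3
|R_{4,4} − R_{3,3}| = 0.000060 < 3e-3

k = 4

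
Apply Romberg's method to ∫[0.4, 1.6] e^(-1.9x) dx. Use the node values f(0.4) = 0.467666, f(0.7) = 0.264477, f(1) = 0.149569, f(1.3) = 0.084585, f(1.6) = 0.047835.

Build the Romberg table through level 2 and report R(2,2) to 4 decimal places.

R(0,0) (trapezoid, 1 panel, h=1.2000): 0.309301
R(1,0) (trapezoid, 2 panels, h=0.6000): 0.244392
R(2,0) (trapezoid, 4 panels, h=0.3000): 0.226914
R(1,1) = 0.244392 + (0.244392 − 0.309301)/3 = 0.222756
R(2,1) = 0.226914 + (0.226914 − 0.244392)/3 = 0.221088
R(2,2) = 0.221088 + (0.221088 − 0.222756)/15 = 0.220977

0.2210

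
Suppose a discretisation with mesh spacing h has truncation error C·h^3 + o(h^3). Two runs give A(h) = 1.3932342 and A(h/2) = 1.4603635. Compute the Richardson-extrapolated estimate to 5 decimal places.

1.46995

The leading error scales as h^3; refining by a factor of 2 reduces it by 2^3 = 8.
Extrapolated value = (8·A(h/2) − A(h)) / (8 − 1)
= (8·1.4603635 − 1.3932342) / 7
= 10.2896738 / 7 = 1.4699534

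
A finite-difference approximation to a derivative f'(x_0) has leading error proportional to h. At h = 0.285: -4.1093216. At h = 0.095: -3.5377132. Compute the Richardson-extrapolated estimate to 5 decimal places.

The leading error scales as h; refining by a factor of 3 reduces it by 3^1 = 3.
Extrapolated value = (3·A(h/3) − A(h)) / (3 − 1)
= (3·(-3.5377132) − (-4.1093216)) / 2
= -6.5038180 / 2 = -3.2519090

-3.25191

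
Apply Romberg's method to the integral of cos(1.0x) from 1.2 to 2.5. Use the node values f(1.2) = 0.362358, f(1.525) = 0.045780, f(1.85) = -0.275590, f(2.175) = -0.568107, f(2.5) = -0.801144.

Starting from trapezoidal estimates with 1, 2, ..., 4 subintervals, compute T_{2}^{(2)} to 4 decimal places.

-0.3336

T_{0}^{(0)} (trapezoid, 1 panel, h=1.3000): -0.285211
T_{1}^{(0)} (trapezoid, 2 panels, h=0.6500): -0.321739
T_{2}^{(0)} (trapezoid, 4 panels, h=0.3250): -0.330626
T_{1}^{(1)} = -0.321739 + (-0.321739 − (-0.285211))/3 = -0.333915
T_{2}^{(1)} = -0.330626 + (-0.330626 − (-0.321739))/3 = -0.333588
T_{2}^{(2)} = -0.333588 + (-0.333588 − (-0.333915))/15 = -0.333566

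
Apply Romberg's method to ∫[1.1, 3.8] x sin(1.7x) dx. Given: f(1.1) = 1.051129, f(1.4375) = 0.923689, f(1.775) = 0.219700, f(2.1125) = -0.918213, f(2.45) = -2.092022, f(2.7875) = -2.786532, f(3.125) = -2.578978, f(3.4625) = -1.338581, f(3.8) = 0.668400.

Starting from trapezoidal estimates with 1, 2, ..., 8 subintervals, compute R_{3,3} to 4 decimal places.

R_{0,0} (trapezoid, 1 panel, h=2.7000): 2.321364
R_{1,0} (trapezoid, 2 panels, h=1.3500): -1.663548
R_{2,0} (trapezoid, 4 panels, h=0.6750): -2.424286
R_{3,0} (trapezoid, 8 panels, h=0.3375): -2.602521
R_{1,1} = -1.663548 + (-1.663548 − 2.321364)/3 = -2.991852
R_{2,1} = -2.424286 + (-2.424286 − (-1.663548))/3 = -2.677865
R_{3,1} = -2.602521 + (-2.602521 − (-2.424286))/3 = -2.661933
R_{2,2} = -2.677865 + (-2.677865 − (-2.991852))/15 = -2.656933
R_{3,2} = -2.661933 + (-2.661933 − (-2.677865))/15 = -2.660871
R_{3,3} = -2.660871 + (-2.660871 − (-2.656933))/63 = -2.660934

-2.6609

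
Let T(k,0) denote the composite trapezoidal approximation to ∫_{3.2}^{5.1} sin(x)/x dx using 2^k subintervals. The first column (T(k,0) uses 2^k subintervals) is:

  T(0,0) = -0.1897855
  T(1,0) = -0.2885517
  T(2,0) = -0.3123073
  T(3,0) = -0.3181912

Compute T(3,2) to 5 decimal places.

Richardson extrapolation on the trapezoidal column (denominator 4−1=3):
T(2,1) = (4·(-0.3123073) − (-0.2885517)) / 3 = -0.3202258
T(3,1) = (4·(-0.3181912) − (-0.3123073)) / 3 = -0.3201525
T(3,2) = (16·(-0.3201525) − (-0.3202258)) / 15 = -0.3201476
(Column j=1 coincides with Simpson's rule on the same nodes.)

-0.32015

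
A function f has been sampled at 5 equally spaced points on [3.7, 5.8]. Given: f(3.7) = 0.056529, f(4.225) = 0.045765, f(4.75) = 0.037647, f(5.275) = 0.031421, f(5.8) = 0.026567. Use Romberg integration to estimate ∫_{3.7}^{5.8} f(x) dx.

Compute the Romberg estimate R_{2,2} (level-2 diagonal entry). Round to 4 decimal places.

R_{0,0} (trapezoid, 1 panel, h=2.1000): 0.087251
R_{1,0} (trapezoid, 2 panels, h=1.0500): 0.083155
R_{2,0} (trapezoid, 4 panels, h=0.5250): 0.082100
R_{1,1} = 0.083155 + (0.083155 − 0.087251)/3 = 0.081790
R_{2,1} = 0.082100 + (0.082100 − 0.083155)/3 = 0.081748
R_{2,2} = 0.081748 + (0.081748 − 0.081790)/15 = 0.081745

0.0817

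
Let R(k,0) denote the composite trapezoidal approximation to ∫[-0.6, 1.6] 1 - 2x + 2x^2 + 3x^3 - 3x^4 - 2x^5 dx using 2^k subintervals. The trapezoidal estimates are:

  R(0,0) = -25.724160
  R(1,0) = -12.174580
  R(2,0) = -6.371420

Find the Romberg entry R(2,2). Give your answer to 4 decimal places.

R(1,1) = -12.174580 + (-12.174580 − (-25.724160))/3 = -7.658053
R(2,1) = (4·(-6.371420) − (-12.174580)) / 3 = -4.437033
R(2,2) = -4.437033 + (-4.437033 − (-7.658053))/15 = -4.222298

-4.2223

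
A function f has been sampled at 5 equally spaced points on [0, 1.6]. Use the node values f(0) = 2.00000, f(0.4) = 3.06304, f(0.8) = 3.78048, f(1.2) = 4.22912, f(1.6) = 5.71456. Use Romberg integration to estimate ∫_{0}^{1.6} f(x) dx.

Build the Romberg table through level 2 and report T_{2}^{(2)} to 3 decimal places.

T_{0}^{(0)} (trapezoid, 1 panel, h=1.6000): 6.17165
T_{1}^{(0)} (trapezoid, 2 panels, h=0.8000): 6.11021
T_{2}^{(0)} (trapezoid, 4 panels, h=0.4000): 5.97197
T_{1}^{(1)} = 6.11021 + (6.11021 − 6.17165)/3 = 6.08973
T_{2}^{(1)} = 5.97197 + (5.97197 − 6.11021)/3 = 5.92589
T_{2}^{(2)} = 5.92589 + (5.92589 − 6.08973)/15 = 5.91497

5.915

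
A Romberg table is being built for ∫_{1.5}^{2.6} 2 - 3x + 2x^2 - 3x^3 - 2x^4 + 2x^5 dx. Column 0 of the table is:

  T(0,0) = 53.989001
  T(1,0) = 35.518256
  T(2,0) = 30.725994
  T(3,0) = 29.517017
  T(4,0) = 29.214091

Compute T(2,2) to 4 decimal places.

T(1,1) = 35.518256 + (35.518256 − 53.989001)/3 = 29.361341
T(2,1) = (4·30.725994 − 35.518256) / 3 = 29.128573
T(2,2) = 29.128573 + (29.128573 − 29.361341)/15 = 29.113055

29.1131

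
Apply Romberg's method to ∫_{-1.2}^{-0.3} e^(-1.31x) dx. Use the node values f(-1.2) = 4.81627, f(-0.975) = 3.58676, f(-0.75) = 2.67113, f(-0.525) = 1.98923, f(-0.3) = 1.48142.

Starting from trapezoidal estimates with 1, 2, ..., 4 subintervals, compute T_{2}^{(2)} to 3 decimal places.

T_{0}^{(0)} (trapezoid, 1 panel, h=0.9000): 2.83396
T_{1}^{(0)} (trapezoid, 2 panels, h=0.4500): 2.61899
T_{2}^{(0)} (trapezoid, 4 panels, h=0.2250): 2.56409
T_{1}^{(1)} = 2.61899 + (2.61899 − 2.83396)/3 = 2.54733
T_{2}^{(1)} = 2.56409 + (2.56409 − 2.61899)/3 = 2.54579
T_{2}^{(2)} = 2.54579 + (2.54579 − 2.54733)/15 = 2.54569

2.546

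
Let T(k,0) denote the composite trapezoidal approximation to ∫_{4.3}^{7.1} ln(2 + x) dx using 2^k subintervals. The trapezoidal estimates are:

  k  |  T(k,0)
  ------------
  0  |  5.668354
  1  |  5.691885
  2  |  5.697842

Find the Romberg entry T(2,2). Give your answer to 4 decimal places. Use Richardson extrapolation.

T(1,1) = 5.691885 + (5.691885 − 5.668354)/3 = 5.699729
T(2,1) = (4·5.697842 − 5.691885) / 3 = 5.699828
T(2,2) = 5.699828 + (5.699828 − 5.699729)/15 = 5.699835
(Column j=1 coincides with Simpson's rule on the same nodes.)

5.6998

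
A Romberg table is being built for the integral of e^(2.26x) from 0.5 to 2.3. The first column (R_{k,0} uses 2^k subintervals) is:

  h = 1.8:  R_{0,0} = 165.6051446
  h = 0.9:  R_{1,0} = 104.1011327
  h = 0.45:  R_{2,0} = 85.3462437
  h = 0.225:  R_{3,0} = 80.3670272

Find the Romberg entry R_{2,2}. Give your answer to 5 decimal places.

78.79427

Richardson extrapolation on the trapezoidal column (denominator 4−1=3):
R_{1,1} = 104.1011327 + (104.1011327 − 165.6051446)/3 = 83.5997954
R_{2,1} = 85.3462437 + (85.3462437 − 104.1011327)/3 = 79.0946140
R_{2,2} = (16·79.0946140 − 83.5997954) / 15 = 78.7942686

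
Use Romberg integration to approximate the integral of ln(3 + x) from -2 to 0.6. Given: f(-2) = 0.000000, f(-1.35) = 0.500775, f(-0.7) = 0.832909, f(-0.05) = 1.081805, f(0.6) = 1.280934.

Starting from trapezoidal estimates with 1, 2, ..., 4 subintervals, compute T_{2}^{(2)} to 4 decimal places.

2.0108

T_{0}^{(0)} (trapezoid, 1 panel, h=2.6000): 1.665214
T_{1}^{(0)} (trapezoid, 2 panels, h=1.3000): 1.915389
T_{2}^{(0)} (trapezoid, 4 panels, h=0.6500): 1.986371
T_{1}^{(1)} = 1.915389 + (1.915389 − 1.665214)/3 = 1.998781
T_{2}^{(1)} = 1.986371 + (1.986371 − 1.915389)/3 = 2.010032
T_{2}^{(2)} = 2.010032 + (2.010032 − 1.998781)/15 = 2.010782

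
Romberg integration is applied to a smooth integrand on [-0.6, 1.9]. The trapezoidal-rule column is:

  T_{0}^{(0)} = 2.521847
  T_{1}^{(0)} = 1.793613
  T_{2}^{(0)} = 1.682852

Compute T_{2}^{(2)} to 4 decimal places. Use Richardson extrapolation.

1.6523

T_{1}^{(1)} = (4·1.793613 − 2.521847) / 3 = 1.550868
T_{2}^{(1)} = 1.682852 + (1.682852 − 1.793613)/3 = 1.645932
T_{2}^{(2)} = 1.645932 + (1.645932 − 1.550868)/15 = 1.652270
(Column j=1 coincides with Simpson's rule on the same nodes.)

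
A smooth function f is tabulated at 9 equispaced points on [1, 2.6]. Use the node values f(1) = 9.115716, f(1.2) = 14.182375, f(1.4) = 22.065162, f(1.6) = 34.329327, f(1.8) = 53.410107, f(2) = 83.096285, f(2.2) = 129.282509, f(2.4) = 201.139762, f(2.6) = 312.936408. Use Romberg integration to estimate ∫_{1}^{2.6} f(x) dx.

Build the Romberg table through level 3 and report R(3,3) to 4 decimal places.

137.4759

R(0,0) (trapezoid, 1 panel, h=1.6000): 257.641699
R(1,0) (trapezoid, 2 panels, h=0.8000): 171.548935
R(2,0) (trapezoid, 4 panels, h=0.4000): 146.313536
R(3,0) (trapezoid, 8 panels, h=0.2000): 139.706318
R(1,1) = 171.548935 + (171.548935 − 257.641699)/3 = 142.851347
R(2,1) = 146.313536 + (146.313536 − 171.548935)/3 = 137.901736
R(3,1) = 139.706318 + (139.706318 − 146.313536)/3 = 137.503912
R(2,2) = 137.901736 + (137.901736 − 142.851347)/15 = 137.571762
R(3,2) = 137.503912 + (137.503912 − 137.901736)/15 = 137.477390
R(3,3) = 137.477390 + (137.477390 − 137.571762)/63 = 137.475892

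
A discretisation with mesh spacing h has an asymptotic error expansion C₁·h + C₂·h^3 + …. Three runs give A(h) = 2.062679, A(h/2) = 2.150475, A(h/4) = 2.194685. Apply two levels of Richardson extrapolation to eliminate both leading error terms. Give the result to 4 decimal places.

First eliminate the h term (factor 2^1 = 2):
  B₁ = (2·2.150475 − 2.062679)/1 = 2.238271
  B₂ = (2·2.194685 − 2.150475)/1 = 2.238895
Then eliminate the h^3 term (factor 2^3 = 8):
  (8·2.238895 − 2.238271)/7 = 2.238984

2.2390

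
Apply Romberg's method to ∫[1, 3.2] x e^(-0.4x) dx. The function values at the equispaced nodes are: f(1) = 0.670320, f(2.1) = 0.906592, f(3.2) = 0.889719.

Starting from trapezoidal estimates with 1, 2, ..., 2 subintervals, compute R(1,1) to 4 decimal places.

1.9017

R(0,0) (trapezoid, 1 panel, h=2.2000): 1.716043
R(1,0) (trapezoid, 2 panels, h=1.1000): 1.855273
R(1,1) = 1.855273 + (1.855273 − 1.716043)/3 = 1.901683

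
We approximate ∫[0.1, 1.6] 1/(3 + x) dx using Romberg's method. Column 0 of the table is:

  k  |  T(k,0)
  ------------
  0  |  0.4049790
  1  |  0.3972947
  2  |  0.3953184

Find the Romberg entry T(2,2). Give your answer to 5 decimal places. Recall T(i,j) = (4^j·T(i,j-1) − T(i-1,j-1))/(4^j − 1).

0.39465

Richardson extrapolation on the trapezoidal column (denominator 4−1=3):
T(1,1) = 0.3972947 + (0.3972947 − 0.4049790)/3 = 0.3947333
T(2,1) = (4·0.3953184 − 0.3972947) / 3 = 0.3946596
T(2,2) = 0.3946596 + (0.3946596 − 0.3947333)/15 = 0.3946547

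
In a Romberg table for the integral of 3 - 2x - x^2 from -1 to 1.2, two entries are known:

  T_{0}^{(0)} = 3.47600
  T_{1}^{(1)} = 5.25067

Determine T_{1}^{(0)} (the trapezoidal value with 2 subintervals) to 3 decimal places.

4.807

From T_{1}^{(1)} = (4·T_{1}^{(0)} − T_{0}^{(0)})/3, solve for T_{1}^{(0)}:
4·T_{1}^{(0)} = 3·5.25067 + 3.47600 = 19.22801
T_{1}^{(0)} = 4.80700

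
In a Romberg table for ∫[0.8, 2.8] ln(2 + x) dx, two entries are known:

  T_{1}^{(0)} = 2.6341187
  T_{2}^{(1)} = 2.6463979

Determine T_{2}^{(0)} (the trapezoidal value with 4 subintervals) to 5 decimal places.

2.64333

From T_{2}^{(1)} = (4·T_{2}^{(0)} − T_{1}^{(0)})/3, solve for T_{2}^{(0)}:
4·T_{2}^{(0)} = 3·2.6463979 + 2.6341187 = 10.5733124
T_{2}^{(0)} = 2.6433281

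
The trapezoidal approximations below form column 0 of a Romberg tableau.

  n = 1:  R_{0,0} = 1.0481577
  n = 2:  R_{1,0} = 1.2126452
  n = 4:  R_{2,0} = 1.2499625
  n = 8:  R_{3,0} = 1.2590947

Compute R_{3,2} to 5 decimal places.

1.26212

R_{2,1} = 1.2499625 + (1.2499625 − 1.2126452)/3 = 1.2624016
R_{3,1} = 1.2590947 + (1.2590947 − 1.2499625)/3 = 1.2621388
R_{3,2} = (16·1.2621388 − 1.2624016) / 15 = 1.2621213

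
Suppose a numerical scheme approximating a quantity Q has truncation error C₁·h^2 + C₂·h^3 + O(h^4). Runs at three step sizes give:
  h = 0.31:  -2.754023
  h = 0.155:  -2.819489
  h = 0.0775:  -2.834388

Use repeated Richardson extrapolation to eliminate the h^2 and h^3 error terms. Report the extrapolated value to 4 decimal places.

First eliminate the h^2 term (factor 2^2 = 4):
  B₁ = (4·(-2.819489) − (-2.754023))/3 = -2.841311
  B₂ = (4·(-2.834388) − (-2.819489))/3 = -2.839354
Then eliminate the h^3 term (factor 2^3 = 8):
  (8·(-2.839354) − (-2.841311))/7 = -2.839074

-2.8391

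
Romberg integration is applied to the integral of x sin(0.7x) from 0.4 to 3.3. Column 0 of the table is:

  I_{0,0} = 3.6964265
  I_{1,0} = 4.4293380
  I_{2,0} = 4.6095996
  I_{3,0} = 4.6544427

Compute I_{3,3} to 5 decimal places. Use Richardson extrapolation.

4.66937

Richardson extrapolation on the trapezoidal column (denominator 4−1=3):
I_{1,1} = 4.4293380 + (4.4293380 − 3.6964265)/3 = 4.6736418
I_{2,1} = 4.6095996 + (4.6095996 − 4.4293380)/3 = 4.6696868
I_{3,1} = 4.6544427 + (4.6544427 − 4.6095996)/3 = 4.6693904
I_{2,2} = (16·4.6696868 − 4.6736418) / 15 = 4.6694231
I_{3,2} = (16·4.6693904 − 4.6696868) / 15 = 4.6693706
I_{3,3} = (64·4.6693706 − 4.6694231) / 63 = 4.6693698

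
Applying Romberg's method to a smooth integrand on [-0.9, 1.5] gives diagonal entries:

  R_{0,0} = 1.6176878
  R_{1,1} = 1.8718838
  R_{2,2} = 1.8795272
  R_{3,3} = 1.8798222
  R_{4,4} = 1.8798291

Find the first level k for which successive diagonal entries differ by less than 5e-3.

k = 3

|R_{1,1} − R_{0,0}| = 0.2541960 ≥ 5e-3
|R_{2,2} − R_{1,1}| = 0.0076434 ≥ 5e-3
|R_{3,3} − R_{2,2}| = 0.0002950 < 5e-3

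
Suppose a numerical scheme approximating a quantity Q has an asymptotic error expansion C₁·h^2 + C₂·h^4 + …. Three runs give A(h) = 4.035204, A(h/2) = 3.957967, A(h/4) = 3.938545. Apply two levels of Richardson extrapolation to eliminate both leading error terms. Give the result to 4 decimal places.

First eliminate the h^2 term (factor 2^2 = 4):
  B₁ = (4·3.957967 − 4.035204)/3 = 3.932221
  B₂ = (4·3.938545 − 3.957967)/3 = 3.932071
Then eliminate the h^4 term (factor 2^4 = 16):
  (16·3.932071 − 3.932221)/15 = 3.932061

3.9321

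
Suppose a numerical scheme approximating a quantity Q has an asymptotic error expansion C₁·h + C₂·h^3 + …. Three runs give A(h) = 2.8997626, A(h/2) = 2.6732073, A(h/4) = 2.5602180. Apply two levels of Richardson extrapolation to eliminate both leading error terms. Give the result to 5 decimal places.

2.44731

First eliminate the h term (factor 2^1 = 2):
  B₁ = (2·2.6732073 − 2.8997626)/1 = 2.4466520
  B₂ = (2·2.5602180 − 2.6732073)/1 = 2.4472287
Then eliminate the h^3 term (factor 2^3 = 8):
  (8·2.4472287 − 2.4466520)/7 = 2.4473111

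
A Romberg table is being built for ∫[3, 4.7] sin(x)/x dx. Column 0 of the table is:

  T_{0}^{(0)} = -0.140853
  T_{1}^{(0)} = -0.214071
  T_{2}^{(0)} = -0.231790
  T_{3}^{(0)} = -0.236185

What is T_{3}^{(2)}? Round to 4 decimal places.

T_{2}^{(1)} = (4·(-0.231790) − (-0.214071)) / 3 = -0.237696
T_{3}^{(1)} = -0.236185 + (-0.236185 − (-0.231790))/3 = -0.237650
T_{3}^{(2)} = -0.237650 + (-0.237650 − (-0.237696))/15 = -0.237647

-0.2376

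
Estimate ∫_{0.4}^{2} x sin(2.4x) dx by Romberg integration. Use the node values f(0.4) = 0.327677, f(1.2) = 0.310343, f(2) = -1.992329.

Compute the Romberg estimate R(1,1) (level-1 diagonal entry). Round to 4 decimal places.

R(0,0) (trapezoid, 1 panel, h=1.6000): -1.331722
R(1,0) (trapezoid, 2 panels, h=0.8000): -0.417586
R(1,1) = -0.417586 + (-0.417586 − (-1.331722))/3 = -0.112874

-0.1129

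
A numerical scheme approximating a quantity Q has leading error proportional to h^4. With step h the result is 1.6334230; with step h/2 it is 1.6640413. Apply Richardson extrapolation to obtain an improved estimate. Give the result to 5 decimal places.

The leading error scales as h^4; refining by a factor of 2 reduces it by 2^4 = 16.
Extrapolated value = (16·A(h/2) − A(h)) / (16 − 1)
= (16·1.6640413 − 1.6334230) / 15
= 24.9912378 / 15 = 1.6660825

1.66608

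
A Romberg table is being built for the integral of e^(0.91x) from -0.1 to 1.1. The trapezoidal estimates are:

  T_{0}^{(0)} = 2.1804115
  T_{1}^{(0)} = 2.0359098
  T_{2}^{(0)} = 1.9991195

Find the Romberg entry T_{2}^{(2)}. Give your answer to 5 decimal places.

1.98680

T_{1}^{(1)} = (4·2.0359098 − 2.1804115) / 3 = 1.9877426
T_{2}^{(1)} = (4·1.9991195 − 2.0359098) / 3 = 1.9868561
T_{2}^{(2)} = (16·1.9868561 − 1.9877426) / 15 = 1.9867970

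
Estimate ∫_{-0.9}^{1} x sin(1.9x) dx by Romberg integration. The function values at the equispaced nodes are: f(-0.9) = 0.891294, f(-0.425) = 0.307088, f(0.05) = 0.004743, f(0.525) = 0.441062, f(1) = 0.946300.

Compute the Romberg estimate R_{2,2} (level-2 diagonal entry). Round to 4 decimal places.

0.7782

R_{0,0} (trapezoid, 1 panel, h=1.9000): 1.745714
R_{1,0} (trapezoid, 2 panels, h=0.9500): 0.877363
R_{2,0} (trapezoid, 4 panels, h=0.4750): 0.794053
R_{1,1} = 0.877363 + (0.877363 − 1.745714)/3 = 0.587913
R_{2,1} = 0.794053 + (0.794053 − 0.877363)/3 = 0.766283
R_{2,2} = 0.766283 + (0.766283 − 0.587913)/15 = 0.778174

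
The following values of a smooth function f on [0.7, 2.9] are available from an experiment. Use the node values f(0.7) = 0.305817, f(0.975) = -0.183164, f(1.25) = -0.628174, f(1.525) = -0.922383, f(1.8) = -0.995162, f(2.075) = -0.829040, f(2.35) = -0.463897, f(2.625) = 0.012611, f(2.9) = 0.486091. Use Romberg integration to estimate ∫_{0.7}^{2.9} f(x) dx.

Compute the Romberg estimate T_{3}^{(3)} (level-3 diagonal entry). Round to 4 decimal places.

-1.0145

T_{0}^{(0)} (trapezoid, 1 panel, h=2.2000): 0.871099
T_{1}^{(0)} (trapezoid, 2 panels, h=1.1000): -0.659129
T_{2}^{(0)} (trapezoid, 4 panels, h=0.5500): -0.930203
T_{3}^{(0)} (trapezoid, 8 panels, h=0.2750): -0.993645
T_{1}^{(1)} = -0.659129 + (-0.659129 − 0.871099)/3 = -1.169205
T_{2}^{(1)} = -0.930203 + (-0.930203 − (-0.659129))/3 = -1.020561
T_{3}^{(1)} = -0.993645 + (-0.993645 − (-0.930203))/3 = -1.014792
T_{2}^{(2)} = -1.020561 + (-1.020561 − (-1.169205))/15 = -1.010651
T_{3}^{(2)} = -1.014792 + (-1.014792 − (-1.020561))/15 = -1.014407
T_{3}^{(3)} = -1.014407 + (-1.014407 − (-1.010651))/63 = -1.014467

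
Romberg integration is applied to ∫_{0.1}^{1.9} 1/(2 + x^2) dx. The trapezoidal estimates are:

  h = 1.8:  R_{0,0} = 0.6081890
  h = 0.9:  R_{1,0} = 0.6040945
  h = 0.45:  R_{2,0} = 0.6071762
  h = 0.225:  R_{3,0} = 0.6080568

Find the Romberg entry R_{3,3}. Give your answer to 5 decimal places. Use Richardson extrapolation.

Richardson extrapolation on the trapezoidal column (denominator 4−1=3):
R_{1,1} = 0.6040945 + (0.6040945 − 0.6081890)/3 = 0.6027297
R_{2,1} = 0.6071762 + (0.6071762 − 0.6040945)/3 = 0.6082034
R_{3,1} = 0.6080568 + (0.6080568 − 0.6071762)/3 = 0.6083503
R_{2,2} = (16·0.6082034 − 0.6027297) / 15 = 0.6085683
R_{3,2} = 0.6083503 + (0.6083503 − 0.6082034)/15 = 0.6083601
R_{3,3} = 0.6083601 + (0.6083601 − 0.6085683)/63 = 0.6083568
(Column j=1 coincides with Simpson's rule on the same nodes.)

0.60836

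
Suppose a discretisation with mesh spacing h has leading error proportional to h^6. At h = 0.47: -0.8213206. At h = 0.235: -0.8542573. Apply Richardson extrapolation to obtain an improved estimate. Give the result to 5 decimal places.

The leading error scales as h^6; refining by a factor of 2 reduces it by 2^6 = 64.
Extrapolated value = (64·A(h/2) − A(h)) / (64 − 1)
= (64·(-0.8542573) − (-0.8213206)) / 63
= -53.8511466 / 63 = -0.8547801

-0.85478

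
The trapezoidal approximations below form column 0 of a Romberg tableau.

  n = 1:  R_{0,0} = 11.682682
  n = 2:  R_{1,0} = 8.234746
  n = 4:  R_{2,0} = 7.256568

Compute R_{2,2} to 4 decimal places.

6.9202

R_{1,1} = (4·8.234746 − 11.682682) / 3 = 7.085434
R_{2,1} = 7.256568 + (7.256568 − 8.234746)/3 = 6.930509
R_{2,2} = (16·6.930509 − 7.085434) / 15 = 6.920181
(Column j=1 coincides with Simpson's rule on the same nodes.)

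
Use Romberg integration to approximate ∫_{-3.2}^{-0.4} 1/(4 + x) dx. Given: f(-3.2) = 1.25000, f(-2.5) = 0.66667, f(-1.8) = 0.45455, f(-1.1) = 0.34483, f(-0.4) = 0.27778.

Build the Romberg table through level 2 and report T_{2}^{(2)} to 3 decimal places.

T_{0}^{(0)} (trapezoid, 1 panel, h=2.8000): 2.13889
T_{1}^{(0)} (trapezoid, 2 panels, h=1.4000): 1.70582
T_{2}^{(0)} (trapezoid, 4 panels, h=0.7000): 1.56096
T_{1}^{(1)} = 1.70582 + (1.70582 − 2.13889)/3 = 1.56146
T_{2}^{(1)} = 1.56096 + (1.56096 − 1.70582)/3 = 1.51267
T_{2}^{(2)} = 1.51267 + (1.51267 − 1.56146)/15 = 1.50942

1.509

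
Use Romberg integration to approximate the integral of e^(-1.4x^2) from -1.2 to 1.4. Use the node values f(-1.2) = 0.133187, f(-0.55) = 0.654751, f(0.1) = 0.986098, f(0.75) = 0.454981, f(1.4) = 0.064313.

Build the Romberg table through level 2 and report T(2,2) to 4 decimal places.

1.4077

T(0,0) (trapezoid, 1 panel, h=2.6000): 0.256750
T(1,0) (trapezoid, 2 panels, h=1.3000): 1.410302
T(2,0) (trapezoid, 4 panels, h=0.6500): 1.426477
T(1,1) = 1.410302 + (1.410302 − 0.256750)/3 = 1.794819
T(2,1) = 1.426477 + (1.426477 − 1.410302)/3 = 1.431869
T(2,2) = 1.431869 + (1.431869 − 1.794819)/15 = 1.407672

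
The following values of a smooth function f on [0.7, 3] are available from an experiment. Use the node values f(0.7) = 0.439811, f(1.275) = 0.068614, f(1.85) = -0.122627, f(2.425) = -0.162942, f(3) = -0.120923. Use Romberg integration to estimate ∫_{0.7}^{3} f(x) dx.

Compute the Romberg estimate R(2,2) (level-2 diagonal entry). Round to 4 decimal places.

R(0,0) (trapezoid, 1 panel, h=2.3000): 0.366721
R(1,0) (trapezoid, 2 panels, h=1.1500): 0.042340
R(2,0) (trapezoid, 4 panels, h=0.5750): -0.033069
R(1,1) = 0.042340 + (0.042340 − 0.366721)/3 = -0.065787
R(2,1) = -0.033069 + (-0.033069 − 0.042340)/3 = -0.058205
R(2,2) = -0.058205 + (-0.058205 − (-0.065787))/15 = -0.057700

-0.0577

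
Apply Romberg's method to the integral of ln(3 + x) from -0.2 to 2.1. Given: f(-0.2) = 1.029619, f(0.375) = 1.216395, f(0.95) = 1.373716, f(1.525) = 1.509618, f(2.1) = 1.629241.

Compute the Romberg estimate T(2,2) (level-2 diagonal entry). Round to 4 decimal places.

T(0,0) (trapezoid, 1 panel, h=2.3000): 3.057689
T(1,0) (trapezoid, 2 panels, h=1.1500): 3.108618
T(2,0) (trapezoid, 4 panels, h=0.5750): 3.121766
T(1,1) = 3.108618 + (3.108618 − 3.057689)/3 = 3.125594
T(2,1) = 3.121766 + (3.121766 − 3.108618)/3 = 3.126149
T(2,2) = 3.126149 + (3.126149 − 3.125594)/15 = 3.126186

3.1262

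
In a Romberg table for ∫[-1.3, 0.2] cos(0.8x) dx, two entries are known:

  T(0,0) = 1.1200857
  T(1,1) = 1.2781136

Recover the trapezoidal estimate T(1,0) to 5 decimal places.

From T(1,1) = (4·T(1,0) − T(0,0))/3, solve for T(1,0):
4·T(1,0) = 3·1.2781136 + 1.1200857 = 4.9544265
T(1,0) = 1.2386066

1.23861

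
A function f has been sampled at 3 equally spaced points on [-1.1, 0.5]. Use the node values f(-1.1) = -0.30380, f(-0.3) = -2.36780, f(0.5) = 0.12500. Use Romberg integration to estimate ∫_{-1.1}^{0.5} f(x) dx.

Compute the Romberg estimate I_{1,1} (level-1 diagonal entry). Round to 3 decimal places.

-2.573

I_{0,0} (trapezoid, 1 panel, h=1.6000): -0.14304
I_{1,0} (trapezoid, 2 panels, h=0.8000): -1.96576
I_{1,1} = -1.96576 + (-1.96576 − (-0.14304))/3 = -2.57333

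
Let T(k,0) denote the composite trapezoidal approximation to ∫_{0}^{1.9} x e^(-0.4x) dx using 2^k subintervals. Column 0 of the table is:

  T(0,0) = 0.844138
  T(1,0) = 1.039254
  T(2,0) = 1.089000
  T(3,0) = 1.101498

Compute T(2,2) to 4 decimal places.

1.1057

T(1,1) = (4·1.039254 − 0.844138) / 3 = 1.104293
T(2,1) = 1.089000 + (1.089000 − 1.039254)/3 = 1.105582
T(2,2) = (16·1.105582 − 1.104293) / 15 = 1.105668
(Column j=1 coincides with Simpson's rule on the same nodes.)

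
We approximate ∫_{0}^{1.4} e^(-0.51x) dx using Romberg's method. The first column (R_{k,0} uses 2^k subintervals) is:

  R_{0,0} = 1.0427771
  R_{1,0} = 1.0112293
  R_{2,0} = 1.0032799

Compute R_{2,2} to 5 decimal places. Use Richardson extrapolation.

1.00062

R_{1,1} = 1.0112293 + (1.0112293 − 1.0427771)/3 = 1.0007134
R_{2,1} = 1.0032799 + (1.0032799 − 1.0112293)/3 = 1.0006301
R_{2,2} = (16·1.0006301 − 1.0007134) / 15 = 1.0006245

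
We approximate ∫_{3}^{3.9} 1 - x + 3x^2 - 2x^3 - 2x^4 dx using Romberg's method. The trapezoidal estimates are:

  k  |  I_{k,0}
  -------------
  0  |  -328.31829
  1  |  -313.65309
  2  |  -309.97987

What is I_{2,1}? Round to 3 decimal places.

Richardson extrapolation on the trapezoidal column (denominator 4−1=3):
I_{2,1} = -309.97987 + (-309.97987 − (-313.65309))/3 = -308.75546

-308.755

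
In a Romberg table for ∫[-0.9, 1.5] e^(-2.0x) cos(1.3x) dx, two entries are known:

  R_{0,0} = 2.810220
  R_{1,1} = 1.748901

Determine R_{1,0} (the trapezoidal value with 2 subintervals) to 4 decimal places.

From R_{1,1} = (4·R_{1,0} − R_{0,0})/3, solve for R_{1,0}:
4·R_{1,0} = 3·1.748901 + 2.810220 = 8.056923
R_{1,0} = 2.014231

2.0142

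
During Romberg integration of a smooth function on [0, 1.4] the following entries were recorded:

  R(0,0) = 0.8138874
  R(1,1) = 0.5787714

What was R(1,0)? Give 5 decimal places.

0.63755

From R(1,1) = (4·R(1,0) − R(0,0))/3, solve for R(1,0):
4·R(1,0) = 3·0.5787714 + 0.8138874 = 2.5502016
R(1,0) = 0.6375504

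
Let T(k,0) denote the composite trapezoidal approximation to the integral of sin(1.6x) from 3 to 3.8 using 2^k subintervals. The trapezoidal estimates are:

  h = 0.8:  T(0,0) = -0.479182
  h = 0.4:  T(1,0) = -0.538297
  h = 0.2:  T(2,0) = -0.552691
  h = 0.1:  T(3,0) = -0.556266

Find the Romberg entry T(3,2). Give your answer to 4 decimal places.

-0.5575

Richardson extrapolation on the trapezoidal column (denominator 4−1=3):
T(2,1) = (4·(-0.552691) − (-0.538297)) / 3 = -0.557489
T(3,1) = -0.556266 + (-0.556266 − (-0.552691))/3 = -0.557458
T(3,2) = (16·(-0.557458) − (-0.557489)) / 15 = -0.557456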